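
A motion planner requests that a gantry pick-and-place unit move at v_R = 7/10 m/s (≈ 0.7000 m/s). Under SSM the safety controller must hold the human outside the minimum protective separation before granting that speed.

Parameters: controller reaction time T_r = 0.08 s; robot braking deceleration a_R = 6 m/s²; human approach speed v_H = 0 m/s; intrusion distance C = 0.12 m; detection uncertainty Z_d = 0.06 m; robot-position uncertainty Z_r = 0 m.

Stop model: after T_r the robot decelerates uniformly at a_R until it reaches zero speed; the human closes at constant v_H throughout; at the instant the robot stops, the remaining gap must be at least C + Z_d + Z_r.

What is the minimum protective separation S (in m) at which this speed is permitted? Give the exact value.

S_min = 1661/6000 m = 0.2768 m

braking lasts T_s = (7/10)/6 = 0.1167 s
reaction-phase robot travel = 0.7000·0.0800 = 0.0560 m
braking distance = 0.7000²/(2·6.0000) = 0.0408 m
human closes 0.0000·0.1967 = 0.0000 m
residual clearance needed = 0.1200+0.0600+0.0000 = 0.1800 m
S_min ≈ 0.0560+0.0408+0.0000+0.1800  ⇒  S_min = 1661/6000 m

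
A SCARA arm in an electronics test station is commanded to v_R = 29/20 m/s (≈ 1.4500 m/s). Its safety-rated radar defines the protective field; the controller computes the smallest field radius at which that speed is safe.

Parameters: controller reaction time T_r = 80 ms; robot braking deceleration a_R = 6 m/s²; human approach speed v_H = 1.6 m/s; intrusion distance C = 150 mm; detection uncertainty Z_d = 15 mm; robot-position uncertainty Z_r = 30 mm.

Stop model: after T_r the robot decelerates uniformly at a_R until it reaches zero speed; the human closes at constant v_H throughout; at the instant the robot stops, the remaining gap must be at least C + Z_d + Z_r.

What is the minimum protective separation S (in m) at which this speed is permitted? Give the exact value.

S_min = 8007/8000 m = 1.0009 m

stop time T_s = (29/20)/6 = 0.2417 s
robot covers v_R·T_r = 1.4500·0.0800 = 0.1160 m before braking
robot under decel: 1.4500²/(2·6.0000) = 0.1752 m
human over T_r+T_s: 1.6000·(0.0800+0.2417) = 0.5147 m
C+Z_d+Z_r = 0.1500+0.0150+0.0300 = 0.1950 m
S_min ≈ 0.1160+0.1752+0.5147+0.1950  ⇒  S_min = 8007/8000 m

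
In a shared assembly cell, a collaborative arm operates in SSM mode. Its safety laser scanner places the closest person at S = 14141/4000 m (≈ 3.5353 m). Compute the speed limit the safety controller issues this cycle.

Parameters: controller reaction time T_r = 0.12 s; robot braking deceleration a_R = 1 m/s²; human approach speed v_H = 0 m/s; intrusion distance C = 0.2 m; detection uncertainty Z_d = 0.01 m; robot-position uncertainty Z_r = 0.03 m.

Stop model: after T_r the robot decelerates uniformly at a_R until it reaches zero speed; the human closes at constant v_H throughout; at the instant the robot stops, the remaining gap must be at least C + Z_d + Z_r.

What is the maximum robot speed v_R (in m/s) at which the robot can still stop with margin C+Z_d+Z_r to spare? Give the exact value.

quadratic (1/2)·v² + (3/25)·v + (-13181/4000) = 0
  disc = (3/25)² − 4·(1/2)·(-13181/4000) = 66049/10000 ; √disc = 257/100
  v_R = (−(3/25) + 257/100) / (2·(1/2)) = 49/20 m/s
check:
T_s = v_R/a_R = (49/20)/1 = 2.4500 s
reaction-phase robot travel = 2.4500·0.1200 = 0.2940 m
robot covers 2.4500·2.4500 − ½·1.0000·2.4500² = 3.0013 m while stopping
human closes 0.0000·2.5700 = 0.0000 m
margins: 0.2000+0.0100+0.0300 = 0.2400 m
sum ≈ 0.2940+3.0013+0.0000+0.2400 ≈ 3.5353 m = S ✓

v_R_max = 49/20 m/s = 2.4500 m/s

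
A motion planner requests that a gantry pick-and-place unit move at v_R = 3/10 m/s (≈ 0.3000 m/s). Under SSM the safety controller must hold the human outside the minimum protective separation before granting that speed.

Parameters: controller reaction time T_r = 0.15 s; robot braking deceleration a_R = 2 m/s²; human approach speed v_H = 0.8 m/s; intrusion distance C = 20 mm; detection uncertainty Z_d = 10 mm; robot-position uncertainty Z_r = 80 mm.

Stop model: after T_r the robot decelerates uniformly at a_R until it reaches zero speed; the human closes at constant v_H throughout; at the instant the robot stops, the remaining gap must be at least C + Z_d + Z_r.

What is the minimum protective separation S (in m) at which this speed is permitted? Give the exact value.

T_s = v_R/a_R = (3/10)/2 = 0.1500 s
robot covers v_R·T_r = 0.3000·0.1500 = 0.0450 m before braking
robot covers 0.3000·0.1500 − ½·2.0000·0.1500² = 0.0225 m while stopping
human closes 0.8000·0.3000 = 0.2400 m
margins: 0.0200+0.0100+0.0800 = 0.1100 m
S_min ≈ 0.0450+0.0225+0.2400+0.1100  ⇒  S_min = 167/400 m

S_min = 167/400 m = 0.4175 m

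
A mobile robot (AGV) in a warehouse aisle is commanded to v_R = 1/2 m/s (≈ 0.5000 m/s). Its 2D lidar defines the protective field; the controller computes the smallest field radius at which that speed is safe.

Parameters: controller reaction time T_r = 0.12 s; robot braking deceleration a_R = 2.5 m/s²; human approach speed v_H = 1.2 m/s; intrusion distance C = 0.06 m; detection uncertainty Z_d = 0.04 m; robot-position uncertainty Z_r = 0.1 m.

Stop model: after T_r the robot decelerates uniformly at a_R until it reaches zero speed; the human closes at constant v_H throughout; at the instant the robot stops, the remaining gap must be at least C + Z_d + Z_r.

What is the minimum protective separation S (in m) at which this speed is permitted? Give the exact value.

S_min = 347/500 m = 0.6940 m

braking lasts T_s = (1/2)/(5/2) = 0.2000 s
reaction-phase robot travel = 0.5000·0.1200 = 0.0600 m
braking distance = 0.5000²/(2·2.5000) = 0.0500 m
human closes 1.2000·0.3200 = 0.3840 m
C+Z_d+Z_r = 0.0600+0.0400+0.1000 = 0.2000 m
S_min ≈ 0.0600+0.0500+0.3840+0.2000  ⇒  S_min = 347/500 m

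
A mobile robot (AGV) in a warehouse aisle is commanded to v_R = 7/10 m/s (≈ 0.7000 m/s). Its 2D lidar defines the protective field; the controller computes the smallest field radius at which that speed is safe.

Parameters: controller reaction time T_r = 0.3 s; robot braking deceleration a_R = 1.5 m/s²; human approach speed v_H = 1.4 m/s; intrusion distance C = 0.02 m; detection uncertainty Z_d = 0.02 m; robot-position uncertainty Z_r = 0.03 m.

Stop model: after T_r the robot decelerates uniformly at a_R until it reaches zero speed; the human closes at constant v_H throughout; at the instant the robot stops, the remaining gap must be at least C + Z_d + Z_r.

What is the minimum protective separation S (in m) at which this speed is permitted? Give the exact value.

stop time T_s = (7/10)/(3/2) = 0.4667 s
robot covers v_R·T_r = 0.7000·0.3000 = 0.2100 m before braking
braking distance = 0.7000²/(2·1.5000) = 0.1633 m
person approaches 1.4000·(0.3000+0.4667) = 1.0733 m
margins: 0.0200+0.0200+0.0300 = 0.0700 m
S_min ≈ 0.2100+0.1633+1.0733+0.0700  ⇒  S_min = 91/60 m

S_min = 91/60 m = 1.5167 m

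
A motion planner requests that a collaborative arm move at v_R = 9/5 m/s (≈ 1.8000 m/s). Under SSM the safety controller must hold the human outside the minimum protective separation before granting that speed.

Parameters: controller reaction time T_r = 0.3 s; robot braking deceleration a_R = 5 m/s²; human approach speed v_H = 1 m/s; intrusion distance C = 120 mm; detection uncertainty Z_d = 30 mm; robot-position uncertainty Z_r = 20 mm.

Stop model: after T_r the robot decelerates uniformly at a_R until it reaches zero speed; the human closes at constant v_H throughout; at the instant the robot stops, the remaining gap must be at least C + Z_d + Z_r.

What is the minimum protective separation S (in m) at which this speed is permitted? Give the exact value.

T_s = v_R/a_R = (9/5)/5 = 0.3600 s
robot covers v_R·T_r = 1.8000·0.3000 = 0.5400 m before braking
braking distance = 1.8000²/(2·5.0000) = 0.3240 m
human over T_r+T_s: 1.0000·(0.3000+0.3600) = 0.6600 m
residual clearance needed = 0.1200+0.0300+0.0200 = 0.1700 m
S_min ≈ 0.5400+0.3240+0.6600+0.1700  ⇒  S_min = 847/500 m

S_min = 847/500 m = 1.6940 m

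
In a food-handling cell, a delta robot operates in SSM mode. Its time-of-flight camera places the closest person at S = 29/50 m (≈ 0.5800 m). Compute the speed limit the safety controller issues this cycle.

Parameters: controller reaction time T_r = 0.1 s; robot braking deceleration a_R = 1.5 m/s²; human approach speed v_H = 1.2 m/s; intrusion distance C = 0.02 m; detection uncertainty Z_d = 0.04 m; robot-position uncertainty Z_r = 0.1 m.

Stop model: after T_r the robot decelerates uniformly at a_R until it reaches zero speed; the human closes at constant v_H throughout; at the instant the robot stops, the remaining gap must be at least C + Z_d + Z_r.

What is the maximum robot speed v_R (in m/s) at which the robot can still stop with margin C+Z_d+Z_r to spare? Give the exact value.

quadratic (1/3)·v² + (9/10)·v + (-3/10) = 0
  disc = (9/10)² − 4·(1/3)·(-3/10) = 121/100 ; √disc = 11/10
  v_R = (−(9/10) + 11/10) / (2·(1/3)) = 3/10 m/s
check:
braking lasts T_s = (3/10)/(3/2) = 0.2000 s
reaction-phase robot travel = 0.3000·0.1000 = 0.0300 m
robot covers 0.3000·0.2000 − ½·1.5000·0.2000² = 0.0300 m while stopping
human over T_r+T_s: 1.2000·(0.1000+0.2000) = 0.3600 m
residual clearance needed = 0.0200+0.0400+0.1000 = 0.1600 m
sum ≈ 0.0300+0.0300+0.3600+0.1600 ≈ 0.5800 m = S ✓

v_R_max = 3/10 m/s = 0.3000 m/s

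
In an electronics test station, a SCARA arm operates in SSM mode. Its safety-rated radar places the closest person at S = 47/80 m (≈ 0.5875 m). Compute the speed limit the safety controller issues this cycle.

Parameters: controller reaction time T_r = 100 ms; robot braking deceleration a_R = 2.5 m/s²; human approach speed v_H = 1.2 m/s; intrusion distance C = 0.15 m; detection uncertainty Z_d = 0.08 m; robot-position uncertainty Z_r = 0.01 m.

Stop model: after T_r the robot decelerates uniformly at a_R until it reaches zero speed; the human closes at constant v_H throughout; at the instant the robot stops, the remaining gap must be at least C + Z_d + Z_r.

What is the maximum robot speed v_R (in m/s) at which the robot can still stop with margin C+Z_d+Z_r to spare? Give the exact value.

v_R_max = 7/20 m/s = 0.3500 m/s

quadratic (1/5)·v² + (29/50)·v + (-91/400) = 0
  disc = (29/50)² − 4·(1/5)·(-91/400) = 324/625 ; √disc = 18/25
  v_R = (−(29/50) + 18/25) / (2·(1/5)) = 7/20 m/s
check:
braking lasts T_s = (7/20)/(5/2) = 0.1400 s
robot covers v_R·T_r = 0.3500·0.1000 = 0.0350 m before braking
robot under decel: 0.3500²/(2·2.5000) = 0.0245 m
human over T_r+T_s: 1.2000·(0.1000+0.1400) = 0.2880 m
C+Z_d+Z_r = 0.1500+0.0800+0.0100 = 0.2400 m
sum ≈ 0.0350+0.0245+0.2880+0.2400 ≈ 0.5875 m = S ✓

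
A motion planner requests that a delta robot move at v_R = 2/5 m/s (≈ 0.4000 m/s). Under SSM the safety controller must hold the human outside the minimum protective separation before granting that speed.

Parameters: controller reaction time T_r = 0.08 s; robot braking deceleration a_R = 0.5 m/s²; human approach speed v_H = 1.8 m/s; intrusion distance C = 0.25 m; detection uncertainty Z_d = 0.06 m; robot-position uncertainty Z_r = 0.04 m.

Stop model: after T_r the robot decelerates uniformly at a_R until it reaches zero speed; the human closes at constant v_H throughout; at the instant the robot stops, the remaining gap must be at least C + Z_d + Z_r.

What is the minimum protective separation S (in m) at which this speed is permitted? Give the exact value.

S_min = 1063/500 m = 2.1260 m

braking lasts T_s = (2/5)/(1/2) = 0.8000 s
reaction-phase robot travel = 0.4000·0.0800 = 0.0320 m
robot under decel: 0.4000²/(2·0.5000) = 0.1600 m
human over T_r+T_s: 1.8000·(0.0800+0.8000) = 1.5840 m
C+Z_d+Z_r = 0.2500+0.0600+0.0400 = 0.3500 m
S_min ≈ 0.0320+0.1600+1.5840+0.3500  ⇒  S_min = 1063/500 m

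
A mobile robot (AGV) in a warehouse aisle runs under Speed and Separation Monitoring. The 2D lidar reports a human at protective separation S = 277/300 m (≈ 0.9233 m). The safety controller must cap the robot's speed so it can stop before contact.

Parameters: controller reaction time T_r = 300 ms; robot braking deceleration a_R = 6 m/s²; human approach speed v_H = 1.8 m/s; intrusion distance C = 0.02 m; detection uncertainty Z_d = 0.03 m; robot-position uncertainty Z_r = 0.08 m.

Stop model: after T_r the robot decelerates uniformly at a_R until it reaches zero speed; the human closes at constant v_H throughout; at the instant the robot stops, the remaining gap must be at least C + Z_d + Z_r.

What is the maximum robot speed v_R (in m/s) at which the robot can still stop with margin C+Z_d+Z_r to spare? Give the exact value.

v_R_max = 2/5 m/s = 0.4000 m/s

quadratic (1/12)·v² + (3/5)·v + (-19/75) = 0
  disc = (3/5)² − 4·(1/12)·(-19/75) = 4/9 ; √disc = 2/3
  v_R = (−(3/5) + 2/3) / (2·(1/12)) = 2/5 m/s
check:
T_s = v_R/a_R = (2/5)/6 = 0.0667 s
robot covers v_R·T_r = 0.4000·0.3000 = 0.1200 m before braking
braking distance = 0.4000²/(2·6.0000) = 0.0133 m
human over T_r+T_s: 1.8000·(0.3000+0.0667) = 0.6600 m
C+Z_d+Z_r = 0.0200+0.0300+0.0800 = 0.1300 m
sum ≈ 0.1200+0.0133+0.6600+0.1300 ≈ 0.9233 m = S ✓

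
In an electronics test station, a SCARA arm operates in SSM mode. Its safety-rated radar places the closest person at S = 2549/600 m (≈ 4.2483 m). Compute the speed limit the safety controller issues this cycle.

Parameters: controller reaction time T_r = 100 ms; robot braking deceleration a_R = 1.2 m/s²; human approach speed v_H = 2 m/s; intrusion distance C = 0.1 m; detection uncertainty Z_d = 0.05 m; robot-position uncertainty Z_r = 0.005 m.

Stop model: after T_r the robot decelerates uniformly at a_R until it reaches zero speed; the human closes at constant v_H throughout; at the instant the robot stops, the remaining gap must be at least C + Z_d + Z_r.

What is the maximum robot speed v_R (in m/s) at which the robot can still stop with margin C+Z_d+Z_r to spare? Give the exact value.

v_R_max = 8/5 m/s = 1.6000 m/s

collect terms ⇒ (5/12)·v_R² + (53/30)·v_R + (-292/75) = 0
  disc = (53/30)² − 4·(5/12)·(-292/75) = 961/100 ; √disc = 31/10
  v_R = (−(53/30) + 31/10) / (2·(5/12)) = 8/5 m/s
check:
T_s = v_R/a_R = (8/5)/(6/5) = 1.3333 s
robot in T_r: 1.6000·0.1000 = 0.1600 m
robot covers 1.6000·1.3333 − ½·1.2000·1.3333² = 1.0667 m while stopping
human over T_r+T_s: 2.0000·(0.1000+1.3333) = 2.8667 m
residual clearance needed = 0.1000+0.0500+0.0050 = 0.1550 m
sum ≈ 0.1600+1.0667+2.8667+0.1550 ≈ 4.2483 m = S ✓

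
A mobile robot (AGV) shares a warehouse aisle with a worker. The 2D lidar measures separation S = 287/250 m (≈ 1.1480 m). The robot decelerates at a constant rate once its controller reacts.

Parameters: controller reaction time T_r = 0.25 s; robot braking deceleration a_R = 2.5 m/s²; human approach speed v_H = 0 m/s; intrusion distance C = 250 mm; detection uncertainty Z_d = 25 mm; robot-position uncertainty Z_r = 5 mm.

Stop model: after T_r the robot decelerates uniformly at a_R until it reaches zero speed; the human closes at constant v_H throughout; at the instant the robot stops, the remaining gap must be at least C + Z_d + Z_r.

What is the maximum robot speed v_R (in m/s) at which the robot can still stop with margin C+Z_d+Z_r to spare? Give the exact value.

collect terms ⇒ (1/5)·v_R² + (1/4)·v_R + (-217/250) = 0
  disc = (1/4)² − 4·(1/5)·(-217/250) = 7569/10000 ; √disc = 87/100
  v_R = (−(1/4) + 87/100) / (2·(1/5)) = 31/20 m/s
check:
braking lasts T_s = (31/20)/(5/2) = 0.6200 s
reaction-phase robot travel = 1.5500·0.2500 = 0.3875 m
braking distance = 1.5500²/(2·2.5000) = 0.4805 m
person approaches 0.0000·(0.2500+0.6200) = 0.0000 m
C+Z_d+Z_r = 0.2500+0.0250+0.0050 = 0.2800 m
sum ≈ 0.3875+0.4805+0.0000+0.2800 ≈ 1.1480 m = S ✓

v_R_max = 31/20 m/s = 1.5500 m/s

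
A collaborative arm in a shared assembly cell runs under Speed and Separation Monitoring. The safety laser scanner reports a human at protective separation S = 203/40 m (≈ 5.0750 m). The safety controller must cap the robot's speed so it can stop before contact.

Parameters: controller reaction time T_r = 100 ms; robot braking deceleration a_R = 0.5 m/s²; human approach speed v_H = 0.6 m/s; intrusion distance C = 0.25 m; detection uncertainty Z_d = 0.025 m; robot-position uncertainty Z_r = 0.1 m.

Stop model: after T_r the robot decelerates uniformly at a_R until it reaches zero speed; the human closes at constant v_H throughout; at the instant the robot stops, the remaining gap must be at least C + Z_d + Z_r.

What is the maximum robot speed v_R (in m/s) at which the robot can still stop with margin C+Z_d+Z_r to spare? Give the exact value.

v_R_max = 8/5 m/s = 1.6000 m/s

collect terms ⇒ (1)·v_R² + (13/10)·v_R + (-116/25) = 0
  disc = (13/10)² − 4·(1)·(-116/25) = 81/4 ; √disc = 9/2
  v_R = (−(13/10) + 9/2) / (2·(1)) = 8/5 m/s
check:
braking lasts T_s = (8/5)/(1/2) = 3.2000 s
reaction-phase robot travel = 1.6000·0.1000 = 0.1600 m
braking distance = 1.6000²/(2·0.5000) = 2.5600 m
human over T_r+T_s: 0.6000·(0.1000+3.2000) = 1.9800 m
C+Z_d+Z_r = 0.2500+0.0250+0.1000 = 0.3750 m
sum ≈ 0.1600+2.5600+1.9800+0.3750 ≈ 5.0750 m = S ✓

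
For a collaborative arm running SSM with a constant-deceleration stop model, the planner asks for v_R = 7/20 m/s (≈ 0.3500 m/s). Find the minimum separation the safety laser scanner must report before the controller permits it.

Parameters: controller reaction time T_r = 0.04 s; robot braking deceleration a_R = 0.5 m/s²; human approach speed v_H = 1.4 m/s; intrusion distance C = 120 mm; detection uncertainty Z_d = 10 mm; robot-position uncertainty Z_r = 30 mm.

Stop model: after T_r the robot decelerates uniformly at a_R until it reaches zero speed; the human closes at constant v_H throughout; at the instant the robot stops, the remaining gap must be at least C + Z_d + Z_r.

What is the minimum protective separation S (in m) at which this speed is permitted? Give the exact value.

S_min = 533/400 m = 1.3325 m

T_s = v_R/a_R = (7/20)/(1/2) = 0.7000 s
robot covers v_R·T_r = 0.3500·0.0400 = 0.0140 m before braking
robot covers 0.3500·0.7000 − ½·0.5000·0.7000² = 0.1225 m while stopping
person approaches 1.4000·(0.0400+0.7000) = 1.0360 m
residual clearance needed = 0.1200+0.0100+0.0300 = 0.1600 m
S_min ≈ 0.0140+0.1225+1.0360+0.1600  ⇒  S_min = 533/400 m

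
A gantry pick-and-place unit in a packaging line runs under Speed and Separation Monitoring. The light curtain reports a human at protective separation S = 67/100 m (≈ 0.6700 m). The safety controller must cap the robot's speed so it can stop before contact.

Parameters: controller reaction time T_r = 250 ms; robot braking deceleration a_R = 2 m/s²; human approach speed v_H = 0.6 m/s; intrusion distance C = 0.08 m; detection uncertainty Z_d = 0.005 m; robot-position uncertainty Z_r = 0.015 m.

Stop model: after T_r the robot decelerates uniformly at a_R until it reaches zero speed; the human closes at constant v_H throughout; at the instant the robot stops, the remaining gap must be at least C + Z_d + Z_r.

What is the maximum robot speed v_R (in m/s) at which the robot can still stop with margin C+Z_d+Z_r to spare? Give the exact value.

v_R_max = 3/5 m/s = 0.6000 m/s

at the boundary: (1/4)·v² + (11/20)·v + (-21/50) = 0
  disc = (11/20)² − 4·(1/4)·(-21/50) = 289/400 ; √disc = 17/20
  v_R = (−(11/20) + 17/20) / (2·(1/4)) = 3/5 m/s
check:
braking lasts T_s = (3/5)/2 = 0.3000 s
robot in T_r: 0.6000·0.2500 = 0.1500 m
robot covers 0.6000·0.3000 − ½·2.0000·0.3000² = 0.0900 m while stopping
human over T_r+T_s: 0.6000·(0.2500+0.3000) = 0.3300 m
margins: 0.0800+0.0050+0.0150 = 0.1000 m
sum ≈ 0.1500+0.0900+0.3300+0.1000 ≈ 0.6700 m = S ✓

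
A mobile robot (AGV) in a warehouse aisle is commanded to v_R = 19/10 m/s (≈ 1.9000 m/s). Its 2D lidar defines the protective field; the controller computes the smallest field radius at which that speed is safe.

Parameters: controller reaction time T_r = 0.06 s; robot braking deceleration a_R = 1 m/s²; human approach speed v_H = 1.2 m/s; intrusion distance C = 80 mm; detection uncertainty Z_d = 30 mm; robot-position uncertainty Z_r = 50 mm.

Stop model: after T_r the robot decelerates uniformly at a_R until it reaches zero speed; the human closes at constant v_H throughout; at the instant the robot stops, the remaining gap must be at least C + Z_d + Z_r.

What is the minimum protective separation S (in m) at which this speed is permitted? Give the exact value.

braking lasts T_s = (19/10)/1 = 1.9000 s
robot in T_r: 1.9000·0.0600 = 0.1140 m
robot under decel: 1.9000²/(2·1.0000) = 1.8050 m
human over T_r+T_s: 1.2000·(0.0600+1.9000) = 2.3520 m
residual clearance needed = 0.0800+0.0300+0.0500 = 0.1600 m
S_min ≈ 0.1140+1.8050+2.3520+0.1600  ⇒  S_min = 4431/1000 m

S_min = 4431/1000 m = 4.4310 m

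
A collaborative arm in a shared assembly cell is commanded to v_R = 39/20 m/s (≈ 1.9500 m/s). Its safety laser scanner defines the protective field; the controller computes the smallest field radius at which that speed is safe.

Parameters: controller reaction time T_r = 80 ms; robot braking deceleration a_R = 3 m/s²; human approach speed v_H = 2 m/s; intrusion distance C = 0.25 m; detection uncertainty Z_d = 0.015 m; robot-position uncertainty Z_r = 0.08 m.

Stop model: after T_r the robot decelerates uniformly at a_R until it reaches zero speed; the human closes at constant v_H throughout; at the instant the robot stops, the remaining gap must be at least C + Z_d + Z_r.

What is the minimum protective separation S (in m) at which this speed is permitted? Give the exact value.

T_s = v_R/a_R = (39/20)/3 = 0.6500 s
robot in T_r: 1.9500·0.0800 = 0.1560 m
robot under decel: 1.9500²/(2·3.0000) = 0.6338 m
human over T_r+T_s: 2.0000·(0.0800+0.6500) = 1.4600 m
C+Z_d+Z_r = 0.2500+0.0150+0.0800 = 0.3450 m
S_min ≈ 0.1560+0.6338+1.4600+0.3450  ⇒  S_min = 10379/4000 m

S_min = 10379/4000 m = 2.5947 m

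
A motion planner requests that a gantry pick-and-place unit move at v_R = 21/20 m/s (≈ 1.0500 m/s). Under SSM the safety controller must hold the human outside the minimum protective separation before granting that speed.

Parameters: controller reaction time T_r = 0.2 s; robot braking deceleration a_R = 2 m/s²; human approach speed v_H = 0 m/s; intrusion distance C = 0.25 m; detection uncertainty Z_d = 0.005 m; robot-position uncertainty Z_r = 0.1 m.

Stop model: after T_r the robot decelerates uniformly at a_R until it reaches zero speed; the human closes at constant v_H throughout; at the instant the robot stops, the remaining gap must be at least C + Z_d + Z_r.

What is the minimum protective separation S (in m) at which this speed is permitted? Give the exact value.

S_min = 269/320 m = 0.8406 m

T_s = v_R/a_R = (21/20)/2 = 0.5250 s
robot in T_r: 1.0500·0.2000 = 0.2100 m
braking distance = 1.0500²/(2·2.0000) = 0.2756 m
human over T_r+T_s: 0.0000·(0.2000+0.5250) = 0.0000 m
C+Z_d+Z_r = 0.2500+0.0050+0.1000 = 0.3550 m
S_min ≈ 0.2100+0.2756+0.0000+0.3550  ⇒  S_min = 269/320 m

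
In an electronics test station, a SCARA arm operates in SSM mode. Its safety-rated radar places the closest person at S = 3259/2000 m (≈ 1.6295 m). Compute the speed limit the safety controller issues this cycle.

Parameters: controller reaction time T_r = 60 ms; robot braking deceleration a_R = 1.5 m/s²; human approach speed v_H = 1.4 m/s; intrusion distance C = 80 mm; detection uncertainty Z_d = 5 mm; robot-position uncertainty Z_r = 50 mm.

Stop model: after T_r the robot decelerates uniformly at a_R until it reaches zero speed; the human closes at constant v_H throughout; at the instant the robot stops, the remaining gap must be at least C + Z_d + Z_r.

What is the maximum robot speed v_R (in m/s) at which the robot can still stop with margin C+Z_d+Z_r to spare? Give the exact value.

collect terms ⇒ (1/3)·v_R² + (149/150)·v_R + (-2821/2000) = 0
  disc = (149/150)² − 4·(1/3)·(-2821/2000) = 16129/5625 ; √disc = 127/75
  v_R = (−(149/150) + 127/75) / (2·(1/3)) = 21/20 m/s
check:
braking lasts T_s = (21/20)/(3/2) = 0.7000 s
reaction-phase robot travel = 1.0500·0.0600 = 0.0630 m
robot under decel: 1.0500²/(2·1.5000) = 0.3675 m
human closes 1.4000·0.7600 = 1.0640 m
C+Z_d+Z_r = 0.0800+0.0050+0.0500 = 0.1350 m
sum ≈ 0.0630+0.3675+1.0640+0.1350 ≈ 1.6295 m = S ✓

v_R_max = 21/20 m/s = 1.0500 m/s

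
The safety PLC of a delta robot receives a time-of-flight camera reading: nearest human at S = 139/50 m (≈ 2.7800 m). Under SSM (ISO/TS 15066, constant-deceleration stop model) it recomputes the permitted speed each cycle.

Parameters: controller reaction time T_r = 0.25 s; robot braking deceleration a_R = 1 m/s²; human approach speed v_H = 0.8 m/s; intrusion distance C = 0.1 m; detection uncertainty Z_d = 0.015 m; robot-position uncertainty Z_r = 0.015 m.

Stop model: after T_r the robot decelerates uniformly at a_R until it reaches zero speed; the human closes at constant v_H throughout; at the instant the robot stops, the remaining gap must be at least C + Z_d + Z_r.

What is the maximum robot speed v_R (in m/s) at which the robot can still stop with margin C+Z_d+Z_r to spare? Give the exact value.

quadratic (1/2)·v² + (21/20)·v + (-49/20) = 0
  disc = (21/20)² − 4·(1/2)·(-49/20) = 2401/400 ; √disc = 49/20
  v_R = (−(21/20) + 49/20) / (2·(1/2)) = 7/5 m/s
check:
stop time T_s = (7/5)/1 = 1.4000 s
robot in T_r: 1.4000·0.2500 = 0.3500 m
robot covers 1.4000·1.4000 − ½·1.0000·1.4000² = 0.9800 m while stopping
person approaches 0.8000·(0.2500+1.4000) = 1.3200 m
residual clearance needed = 0.1000+0.0150+0.0150 = 0.1300 m
sum ≈ 0.3500+0.9800+1.3200+0.1300 ≈ 2.7800 m = S ✓

v_R_max = 7/5 m/s = 1.4000 m/s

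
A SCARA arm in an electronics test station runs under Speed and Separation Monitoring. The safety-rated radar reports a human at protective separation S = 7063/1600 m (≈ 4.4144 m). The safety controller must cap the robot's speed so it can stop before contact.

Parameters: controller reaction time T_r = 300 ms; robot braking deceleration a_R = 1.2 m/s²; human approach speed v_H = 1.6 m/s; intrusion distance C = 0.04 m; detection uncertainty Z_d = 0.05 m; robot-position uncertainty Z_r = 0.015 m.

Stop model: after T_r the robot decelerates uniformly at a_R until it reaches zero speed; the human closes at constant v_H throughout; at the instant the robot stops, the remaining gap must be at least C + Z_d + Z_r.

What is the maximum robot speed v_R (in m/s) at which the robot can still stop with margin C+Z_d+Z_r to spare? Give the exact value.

v_R_max = 33/20 m/s = 1.6500 m/s

at the boundary: (5/12)·v² + (49/30)·v + (-6127/1600) = 0
  disc = (49/30)² − 4·(5/12)·(-6127/1600) = 130321/14400 ; √disc = 361/120
  v_R = (−(49/30) + 361/120) / (2·(5/12)) = 33/20 m/s
check:
T_s = v_R/a_R = (33/20)/(6/5) = 1.3750 s
robot covers v_R·T_r = 1.6500·0.3000 = 0.4950 m before braking
robot under decel: 1.6500²/(2·1.2000) = 1.1344 m
person approaches 1.6000·(0.3000+1.3750) = 2.6800 m
margins: 0.0400+0.0500+0.0150 = 0.1050 m
sum ≈ 0.4950+1.1344+2.6800+0.1050 ≈ 4.4144 m = S ✓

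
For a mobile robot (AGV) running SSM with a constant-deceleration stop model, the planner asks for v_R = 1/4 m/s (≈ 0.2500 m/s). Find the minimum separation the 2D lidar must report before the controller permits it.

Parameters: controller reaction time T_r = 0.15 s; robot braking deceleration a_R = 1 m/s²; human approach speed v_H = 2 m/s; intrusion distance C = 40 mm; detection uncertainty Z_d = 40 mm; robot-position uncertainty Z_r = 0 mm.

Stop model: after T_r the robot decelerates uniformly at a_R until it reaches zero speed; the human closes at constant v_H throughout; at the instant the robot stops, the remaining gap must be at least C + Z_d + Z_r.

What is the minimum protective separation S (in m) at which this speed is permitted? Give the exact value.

S_min = 759/800 m = 0.9487 m

braking lasts T_s = (1/4)/1 = 0.2500 s
robot in T_r: 0.2500·0.1500 = 0.0375 m
robot covers 0.2500·0.2500 − ½·1.0000·0.2500² = 0.0312 m while stopping
human closes 2.0000·0.4000 = 0.8000 m
margins: 0.0400+0.0400+0.0000 = 0.0800 m
S_min ≈ 0.0375+0.0312+0.8000+0.0800  ⇒  S_min = 759/800 m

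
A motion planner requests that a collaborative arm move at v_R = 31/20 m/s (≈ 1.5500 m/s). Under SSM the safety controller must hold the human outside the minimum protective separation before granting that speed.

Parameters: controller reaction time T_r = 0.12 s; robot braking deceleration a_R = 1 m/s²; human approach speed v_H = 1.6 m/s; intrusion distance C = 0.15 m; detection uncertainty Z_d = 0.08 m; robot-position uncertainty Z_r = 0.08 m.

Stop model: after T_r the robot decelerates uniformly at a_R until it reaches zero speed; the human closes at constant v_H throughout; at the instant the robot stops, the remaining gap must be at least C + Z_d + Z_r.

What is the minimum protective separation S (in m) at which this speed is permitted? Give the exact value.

T_s = v_R/a_R = (31/20)/1 = 1.5500 s
robot covers v_R·T_r = 1.5500·0.1200 = 0.1860 m before braking
robot under decel: 1.5500²/(2·1.0000) = 1.2012 m
human over T_r+T_s: 1.6000·(0.1200+1.5500) = 2.6720 m
C+Z_d+Z_r = 0.1500+0.0800+0.0800 = 0.3100 m
S_min ≈ 0.1860+1.2012+2.6720+0.3100  ⇒  S_min = 17477/4000 m

S_min = 17477/4000 m = 4.3693 m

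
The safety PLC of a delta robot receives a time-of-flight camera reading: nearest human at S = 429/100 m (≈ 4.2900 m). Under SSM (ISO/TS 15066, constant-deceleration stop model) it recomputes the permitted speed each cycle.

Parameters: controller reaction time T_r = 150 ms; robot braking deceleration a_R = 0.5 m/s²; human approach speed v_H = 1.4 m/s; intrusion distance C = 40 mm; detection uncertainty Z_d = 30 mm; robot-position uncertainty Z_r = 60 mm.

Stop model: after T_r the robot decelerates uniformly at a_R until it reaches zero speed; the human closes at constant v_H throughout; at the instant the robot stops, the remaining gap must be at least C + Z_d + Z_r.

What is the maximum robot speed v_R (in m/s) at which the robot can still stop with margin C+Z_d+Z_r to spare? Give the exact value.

v_R_max = 1 m/s = 1.0000 m/s

at the boundary: (1)·v² + (59/20)·v + (-79/20) = 0
  disc = (59/20)² − 4·(1)·(-79/20) = 9801/400 ; √disc = 99/20
  v_R = (−(59/20) + 99/20) / (2·(1)) = 1 m/s
check:
T_s = v_R/a_R = 1/(1/2) = 2.0000 s
reaction-phase robot travel = 1.0000·0.1500 = 0.1500 m
robot covers 1.0000·2.0000 − ½·0.5000·2.0000² = 1.0000 m while stopping
human closes 1.4000·2.1500 = 3.0100 m
residual clearance needed = 0.0400+0.0300+0.0600 = 0.1300 m
sum ≈ 0.1500+1.0000+3.0100+0.1300 ≈ 4.2900 m = S ✓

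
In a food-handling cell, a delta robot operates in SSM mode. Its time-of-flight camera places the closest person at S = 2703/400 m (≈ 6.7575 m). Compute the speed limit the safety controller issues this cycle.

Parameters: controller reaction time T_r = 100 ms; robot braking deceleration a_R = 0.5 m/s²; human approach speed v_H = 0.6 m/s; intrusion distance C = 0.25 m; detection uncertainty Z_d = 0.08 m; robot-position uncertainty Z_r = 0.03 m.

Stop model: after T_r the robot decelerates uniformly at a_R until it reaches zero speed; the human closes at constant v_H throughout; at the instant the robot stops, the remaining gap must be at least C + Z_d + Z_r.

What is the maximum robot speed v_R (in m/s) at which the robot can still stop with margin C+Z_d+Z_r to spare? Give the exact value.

collect terms ⇒ (1)·v_R² + (13/10)·v_R + (-507/80) = 0
  disc = (13/10)² − 4·(1)·(-507/80) = 676/25 ; √disc = 26/5
  v_R = (−(13/10) + 26/5) / (2·(1)) = 39/20 m/s
check:
T_s = v_R/a_R = (39/20)/(1/2) = 3.9000 s
robot covers v_R·T_r = 1.9500·0.1000 = 0.1950 m before braking
braking distance = 1.9500²/(2·0.5000) = 3.8025 m
human closes 0.6000·4.0000 = 2.4000 m
C+Z_d+Z_r = 0.2500+0.0800+0.0300 = 0.3600 m
sum ≈ 0.1950+3.8025+2.4000+0.3600 ≈ 6.7575 m = S ✓

v_R_max = 39/20 m/s = 1.9500 m/s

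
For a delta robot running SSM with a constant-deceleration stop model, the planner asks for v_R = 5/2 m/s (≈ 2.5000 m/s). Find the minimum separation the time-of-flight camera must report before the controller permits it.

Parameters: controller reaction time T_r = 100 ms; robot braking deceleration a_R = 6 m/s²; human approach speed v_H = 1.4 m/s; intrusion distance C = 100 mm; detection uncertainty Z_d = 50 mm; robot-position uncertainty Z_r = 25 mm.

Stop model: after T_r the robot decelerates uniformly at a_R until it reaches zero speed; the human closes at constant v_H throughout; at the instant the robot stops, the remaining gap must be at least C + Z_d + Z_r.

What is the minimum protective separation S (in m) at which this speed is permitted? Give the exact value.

S_min = 2003/1200 m = 1.6692 m

braking lasts T_s = (5/2)/6 = 0.4167 s
robot in T_r: 2.5000·0.1000 = 0.2500 m
robot covers 2.5000·0.4167 − ½·6.0000·0.4167² = 0.5208 m while stopping
human closes 1.4000·0.5167 = 0.7233 m
C+Z_d+Z_r = 0.1000+0.0500+0.0250 = 0.1750 m
S_min ≈ 0.2500+0.5208+0.7233+0.1750  ⇒  S_min = 2003/1200 m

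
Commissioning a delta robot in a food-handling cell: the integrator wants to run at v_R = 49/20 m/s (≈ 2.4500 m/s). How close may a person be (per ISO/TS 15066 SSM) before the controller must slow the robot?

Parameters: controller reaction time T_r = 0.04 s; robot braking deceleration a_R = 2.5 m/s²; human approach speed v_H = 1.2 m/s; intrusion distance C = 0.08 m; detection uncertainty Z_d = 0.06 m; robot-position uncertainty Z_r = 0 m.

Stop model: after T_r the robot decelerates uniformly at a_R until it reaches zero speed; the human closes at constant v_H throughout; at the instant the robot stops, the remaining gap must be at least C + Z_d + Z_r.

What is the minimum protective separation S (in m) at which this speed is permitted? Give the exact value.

S_min = 213/80 m = 2.6625 m

stop time T_s = (49/20)/(5/2) = 0.9800 s
robot in T_r: 2.4500·0.0400 = 0.0980 m
braking distance = 2.4500²/(2·2.5000) = 1.2005 m
human over T_r+T_s: 1.2000·(0.0400+0.9800) = 1.2240 m
residual clearance needed = 0.0800+0.0600+0.0000 = 0.1400 m
S_min ≈ 0.0980+1.2005+1.2240+0.1400  ⇒  S_min = 213/80 m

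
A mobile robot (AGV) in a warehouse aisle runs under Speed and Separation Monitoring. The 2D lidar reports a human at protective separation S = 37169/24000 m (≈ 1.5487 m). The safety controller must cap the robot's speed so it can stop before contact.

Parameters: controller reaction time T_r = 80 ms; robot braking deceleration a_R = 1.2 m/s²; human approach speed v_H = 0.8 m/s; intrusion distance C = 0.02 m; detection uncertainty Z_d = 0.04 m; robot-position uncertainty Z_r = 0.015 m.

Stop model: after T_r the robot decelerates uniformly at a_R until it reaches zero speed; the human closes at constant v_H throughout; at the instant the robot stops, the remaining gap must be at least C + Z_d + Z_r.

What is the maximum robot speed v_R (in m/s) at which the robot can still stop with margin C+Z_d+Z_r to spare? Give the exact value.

v_R_max = 23/20 m/s = 1.1500 m/s

collect terms ⇒ (5/12)·v_R² + (56/75)·v_R + (-33833/24000) = 0
  disc = (56/75)² − 4·(5/12)·(-33833/24000) = 116281/40000 ; √disc = 341/200
  v_R = (−(56/75) + 341/200) / (2·(5/12)) = 23/20 m/s
check:
T_s = v_R/a_R = (23/20)/(6/5) = 0.9583 s
robot covers v_R·T_r = 1.1500·0.0800 = 0.0920 m before braking
robot covers 1.1500·0.9583 − ½·1.2000·0.9583² = 0.5510 m while stopping
human over T_r+T_s: 0.8000·(0.0800+0.9583) = 0.8307 m
margins: 0.0200+0.0400+0.0150 = 0.0750 m
sum ≈ 0.0920+0.5510+0.8307+0.0750 ≈ 1.5487 m = S ✓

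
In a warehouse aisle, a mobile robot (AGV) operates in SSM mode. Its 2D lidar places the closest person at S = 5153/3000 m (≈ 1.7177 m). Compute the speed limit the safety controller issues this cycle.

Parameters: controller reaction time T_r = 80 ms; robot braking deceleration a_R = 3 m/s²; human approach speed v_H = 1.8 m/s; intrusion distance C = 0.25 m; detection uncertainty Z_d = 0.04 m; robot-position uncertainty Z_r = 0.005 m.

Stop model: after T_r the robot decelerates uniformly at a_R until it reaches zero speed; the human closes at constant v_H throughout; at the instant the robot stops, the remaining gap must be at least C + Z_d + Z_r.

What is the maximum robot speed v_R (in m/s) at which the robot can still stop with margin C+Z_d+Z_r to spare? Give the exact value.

v_R_max = 7/5 m/s = 1.4000 m/s

quadratic (1/6)·v² + (17/25)·v + (-959/750) = 0
  disc = (17/25)² − 4·(1/6)·(-959/750) = 7396/5625 ; √disc = 86/75
  v_R = (−(17/25) + 86/75) / (2·(1/6)) = 7/5 m/s
check:
stop time T_s = (7/5)/3 = 0.4667 s
reaction-phase robot travel = 1.4000·0.0800 = 0.1120 m
robot covers 1.4000·0.4667 − ½·3.0000·0.4667² = 0.3267 m while stopping
human closes 1.8000·0.5467 = 0.9840 m
C+Z_d+Z_r = 0.2500+0.0400+0.0050 = 0.2950 m
sum ≈ 0.1120+0.3267+0.9840+0.2950 ≈ 1.7177 m = S ✓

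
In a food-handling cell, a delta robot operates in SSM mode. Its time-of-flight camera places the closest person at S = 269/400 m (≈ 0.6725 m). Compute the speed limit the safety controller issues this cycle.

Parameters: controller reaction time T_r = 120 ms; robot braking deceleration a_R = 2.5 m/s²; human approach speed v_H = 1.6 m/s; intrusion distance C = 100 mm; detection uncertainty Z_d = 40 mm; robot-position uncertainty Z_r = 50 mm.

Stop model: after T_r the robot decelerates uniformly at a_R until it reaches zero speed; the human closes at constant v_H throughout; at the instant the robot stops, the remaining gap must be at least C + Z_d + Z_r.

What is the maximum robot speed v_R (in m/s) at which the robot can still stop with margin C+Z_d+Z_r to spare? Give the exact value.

v_R_max = 7/20 m/s = 0.3500 m/s

quadratic (1/5)·v² + (19/25)·v + (-581/2000) = 0
  disc = (19/25)² − 4·(1/5)·(-581/2000) = 81/100 ; √disc = 9/10
  v_R = (−(19/25) + 9/10) / (2·(1/5)) = 7/20 m/s
check:
stop time T_s = (7/20)/(5/2) = 0.1400 s
robot in T_r: 0.3500·0.1200 = 0.0420 m
robot covers 0.3500·0.1400 − ½·2.5000·0.1400² = 0.0245 m while stopping
person approaches 1.6000·(0.1200+0.1400) = 0.4160 m
margins: 0.1000+0.0400+0.0500 = 0.1900 m
sum ≈ 0.0420+0.0245+0.4160+0.1900 ≈ 0.6725 m = S ✓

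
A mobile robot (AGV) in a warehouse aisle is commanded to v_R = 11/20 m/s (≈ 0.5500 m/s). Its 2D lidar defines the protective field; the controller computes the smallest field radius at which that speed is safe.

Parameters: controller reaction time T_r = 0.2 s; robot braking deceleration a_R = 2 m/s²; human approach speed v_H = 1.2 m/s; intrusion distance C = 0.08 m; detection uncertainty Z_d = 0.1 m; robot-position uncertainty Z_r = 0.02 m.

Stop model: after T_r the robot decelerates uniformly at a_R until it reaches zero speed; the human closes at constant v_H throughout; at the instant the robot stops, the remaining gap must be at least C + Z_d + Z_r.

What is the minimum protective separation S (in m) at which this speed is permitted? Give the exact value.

stop time T_s = (11/20)/2 = 0.2750 s
reaction-phase robot travel = 0.5500·0.2000 = 0.1100 m
braking distance = 0.5500²/(2·2.0000) = 0.0756 m
human over T_r+T_s: 1.2000·(0.2000+0.2750) = 0.5700 m
C+Z_d+Z_r = 0.0800+0.1000+0.0200 = 0.2000 m
S_min ≈ 0.1100+0.0756+0.5700+0.2000  ⇒  S_min = 1529/1600 m

S_min = 1529/1600 m = 0.9556 m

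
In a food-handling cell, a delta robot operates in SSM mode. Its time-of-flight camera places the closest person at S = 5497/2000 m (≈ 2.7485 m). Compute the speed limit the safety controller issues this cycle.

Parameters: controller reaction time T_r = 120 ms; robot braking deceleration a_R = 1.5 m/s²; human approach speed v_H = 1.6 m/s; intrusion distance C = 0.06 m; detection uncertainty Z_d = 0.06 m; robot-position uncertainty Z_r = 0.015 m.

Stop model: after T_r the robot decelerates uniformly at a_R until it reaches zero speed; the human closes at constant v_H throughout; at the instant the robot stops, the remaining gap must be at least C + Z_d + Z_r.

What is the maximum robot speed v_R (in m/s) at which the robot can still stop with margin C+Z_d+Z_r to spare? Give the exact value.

at the boundary: (1/3)·v² + (89/75)·v + (-4843/2000) = 0
  disc = (89/75)² − 4·(1/3)·(-4843/2000) = 104329/22500 ; √disc = 323/150
  v_R = (−(89/75) + 323/150) / (2·(1/3)) = 29/20 m/s
check:
braking lasts T_s = (29/20)/(3/2) = 0.9667 s
reaction-phase robot travel = 1.4500·0.1200 = 0.1740 m
robot covers 1.4500·0.9667 − ½·1.5000·0.9667² = 0.7008 m while stopping
person approaches 1.6000·(0.1200+0.9667) = 1.7387 m
residual clearance needed = 0.0600+0.0600+0.0150 = 0.1350 m
sum ≈ 0.1740+0.7008+1.7387+0.1350 ≈ 2.7485 m = S ✓

v_R_max = 29/20 m/s = 1.4500 m/s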